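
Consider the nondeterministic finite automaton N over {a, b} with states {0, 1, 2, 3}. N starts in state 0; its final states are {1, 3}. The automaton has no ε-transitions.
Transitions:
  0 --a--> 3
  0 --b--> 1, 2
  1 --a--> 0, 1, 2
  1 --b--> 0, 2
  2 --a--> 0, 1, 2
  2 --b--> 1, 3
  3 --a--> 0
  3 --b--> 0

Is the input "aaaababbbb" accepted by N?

Start: {0}
read a: {3}
read a: {0}
read a: {3}
read a: {0}
read b: {1, 2}
read a: {0, 1, 2}
read b: {0, 1, 2, 3}
read b: {0, 1, 2, 3}
read b: {0, 1, 2, 3}
read b: {0, 1, 2, 3}
Reachable ∩ accepting = {1, 3} — nonempty.

accepted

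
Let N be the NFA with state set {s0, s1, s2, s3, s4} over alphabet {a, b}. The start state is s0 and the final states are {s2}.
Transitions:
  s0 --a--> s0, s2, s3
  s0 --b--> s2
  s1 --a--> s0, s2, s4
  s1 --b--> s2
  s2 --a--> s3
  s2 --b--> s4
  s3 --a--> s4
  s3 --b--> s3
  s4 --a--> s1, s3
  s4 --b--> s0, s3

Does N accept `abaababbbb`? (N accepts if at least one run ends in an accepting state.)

Start: {s0}
read a: {s0, s2, s3}
read b: {s2, s3, s4}
read a: {s1, s3, s4}
read a: {s0, s1, s2, s3, s4}
read b: {s0, s2, s3, s4}
read a: {s0, s1, s2, s3, s4}
read b: {s0, s2, s3, s4}
read b: {s0, s2, s3, s4}
read b: {s0, s2, s3, s4}
read b: {s0, s2, s3, s4}
Reachable ∩ accepting = {s2} — nonempty.

accepted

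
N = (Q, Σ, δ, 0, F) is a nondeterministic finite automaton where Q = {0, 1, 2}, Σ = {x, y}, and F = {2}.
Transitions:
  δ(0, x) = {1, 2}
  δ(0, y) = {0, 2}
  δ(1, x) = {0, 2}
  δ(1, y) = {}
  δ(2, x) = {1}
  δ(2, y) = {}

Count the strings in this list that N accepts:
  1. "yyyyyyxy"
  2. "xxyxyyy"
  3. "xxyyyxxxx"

"yyyyyyxy": rejected
"xxyxyyy": rejected
"xxyyyxxxx": accepted

1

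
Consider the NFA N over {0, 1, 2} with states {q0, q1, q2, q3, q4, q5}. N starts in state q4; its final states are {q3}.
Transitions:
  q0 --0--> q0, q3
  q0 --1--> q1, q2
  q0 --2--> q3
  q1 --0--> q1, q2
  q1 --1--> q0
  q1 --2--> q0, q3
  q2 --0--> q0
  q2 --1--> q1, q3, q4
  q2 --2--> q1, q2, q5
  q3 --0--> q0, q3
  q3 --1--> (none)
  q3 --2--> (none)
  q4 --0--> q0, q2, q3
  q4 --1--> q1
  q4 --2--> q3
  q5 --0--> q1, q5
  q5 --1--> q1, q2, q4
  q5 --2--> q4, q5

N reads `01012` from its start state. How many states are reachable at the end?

Start: {q4}
read 0: {q0, q2, q3}
read 1: {q1, q2, q3, q4}
read 0: {q0, q1, q2, q3}
read 1: {q0, q1, q2, q3, q4}
read 2: {q0, q1, q2, q3, q5}
Final reachable set {q0, q1, q2, q3, q5} has 5 states.

5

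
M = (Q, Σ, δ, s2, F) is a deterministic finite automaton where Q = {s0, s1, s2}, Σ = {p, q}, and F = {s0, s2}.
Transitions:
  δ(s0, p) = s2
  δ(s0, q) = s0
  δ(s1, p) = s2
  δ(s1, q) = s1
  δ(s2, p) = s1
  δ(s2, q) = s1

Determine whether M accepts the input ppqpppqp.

accepted

s2 --p--> s1
s1 --p--> s2
s2 --q--> s1
s1 --p--> s2
s2 --p--> s1
s1 --p--> s2
s2 --q--> s1
s1 --p--> s2
End in state s2, which is an accepting state.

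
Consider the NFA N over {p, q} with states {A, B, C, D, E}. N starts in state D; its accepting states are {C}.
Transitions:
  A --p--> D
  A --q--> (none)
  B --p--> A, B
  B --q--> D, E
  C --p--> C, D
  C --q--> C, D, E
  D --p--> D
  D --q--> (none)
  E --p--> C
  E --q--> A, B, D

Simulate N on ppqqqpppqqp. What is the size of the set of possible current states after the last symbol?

0

Start: {D}
read p: {D}
read p: {D}
read q: {}
The reachable set is empty and stays empty for the remaining 8 symbols.
Final reachable set {} has 0 states.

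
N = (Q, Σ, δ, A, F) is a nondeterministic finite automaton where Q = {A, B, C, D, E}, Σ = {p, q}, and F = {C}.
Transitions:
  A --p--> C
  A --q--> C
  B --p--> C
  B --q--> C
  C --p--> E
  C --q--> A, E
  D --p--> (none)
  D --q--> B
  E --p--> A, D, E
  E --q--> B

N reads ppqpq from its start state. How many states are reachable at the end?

2

Start: {A}
read p: {C}
read p: {E}
read q: {B}
read p: {C}
read q: {A, E}
Final reachable set {A, E} has 2 states.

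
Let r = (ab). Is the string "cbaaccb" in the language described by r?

No split of cbaaccb into u·v has a matching u and b matching v.

no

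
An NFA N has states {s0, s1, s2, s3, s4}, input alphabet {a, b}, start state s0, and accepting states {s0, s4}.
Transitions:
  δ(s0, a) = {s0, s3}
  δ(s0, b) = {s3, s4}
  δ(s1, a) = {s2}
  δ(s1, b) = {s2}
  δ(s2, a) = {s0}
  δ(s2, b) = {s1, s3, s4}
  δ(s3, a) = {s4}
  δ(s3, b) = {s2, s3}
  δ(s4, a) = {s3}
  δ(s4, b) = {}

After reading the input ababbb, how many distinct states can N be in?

4

Start: {s0}
read a: {s0, s3}
read b: {s2, s3, s4}
read a: {s0, s3, s4}
read b: {s2, s3, s4}
read b: {s1, s2, s3, s4}
read b: {s1, s2, s3, s4}
Final reachable set {s1, s2, s3, s4} has 4 states.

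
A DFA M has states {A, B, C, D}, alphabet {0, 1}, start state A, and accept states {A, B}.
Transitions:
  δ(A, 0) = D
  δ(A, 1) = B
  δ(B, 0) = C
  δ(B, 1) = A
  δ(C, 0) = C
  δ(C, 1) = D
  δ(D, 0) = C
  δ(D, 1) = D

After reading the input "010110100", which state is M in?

C

A --0--> D
D --1--> D
D --0--> C
C --1--> D
D --1--> D
D --0--> C
C --1--> D
D --0--> C
C --0--> C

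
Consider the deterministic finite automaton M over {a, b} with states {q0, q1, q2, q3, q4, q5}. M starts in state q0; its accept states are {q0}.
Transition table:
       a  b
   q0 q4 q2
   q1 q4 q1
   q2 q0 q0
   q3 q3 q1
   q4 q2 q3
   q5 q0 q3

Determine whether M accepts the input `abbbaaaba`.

q0 --a--> q4
q4 --b--> q3
q3 --b--> q1
q1 --b--> q1
q1 --a--> q4
q4 --a--> q2
q2 --a--> q0
q0 --b--> q2
q2 --a--> q0
End in state q0, which is an accepting state.

accepted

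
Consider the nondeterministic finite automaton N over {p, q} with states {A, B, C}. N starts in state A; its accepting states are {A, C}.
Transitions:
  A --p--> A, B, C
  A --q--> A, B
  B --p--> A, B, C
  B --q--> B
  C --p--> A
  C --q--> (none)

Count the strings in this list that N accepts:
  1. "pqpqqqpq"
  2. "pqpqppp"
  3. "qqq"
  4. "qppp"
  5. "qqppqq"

5

"pqpqqqpq": accepted
"pqpqppp": accepted
"qqq": accepted
"qppp": accepted
"qqppqq": accepted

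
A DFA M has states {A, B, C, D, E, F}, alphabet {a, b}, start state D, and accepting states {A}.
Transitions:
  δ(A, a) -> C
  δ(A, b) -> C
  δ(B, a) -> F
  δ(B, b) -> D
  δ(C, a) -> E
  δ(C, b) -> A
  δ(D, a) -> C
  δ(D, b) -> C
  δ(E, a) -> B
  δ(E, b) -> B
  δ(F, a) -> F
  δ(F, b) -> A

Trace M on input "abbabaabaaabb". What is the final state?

C

D --a--> C
C --b--> A
A --b--> C
C --a--> E
E --b--> B
B --a--> F
F --a--> F
F --b--> A
A --a--> C
C --a--> E
E --a--> B
B --b--> D
D --b--> C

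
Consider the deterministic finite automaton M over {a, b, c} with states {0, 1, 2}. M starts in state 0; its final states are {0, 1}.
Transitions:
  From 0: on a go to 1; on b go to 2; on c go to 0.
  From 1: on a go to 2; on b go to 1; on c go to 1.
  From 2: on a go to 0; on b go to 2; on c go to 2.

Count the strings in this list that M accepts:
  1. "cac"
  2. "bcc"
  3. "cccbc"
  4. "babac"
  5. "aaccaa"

"cac": accepted
"bcc": rejected
"cccbc": rejected
"babac": accepted
"aaccaa": accepted

3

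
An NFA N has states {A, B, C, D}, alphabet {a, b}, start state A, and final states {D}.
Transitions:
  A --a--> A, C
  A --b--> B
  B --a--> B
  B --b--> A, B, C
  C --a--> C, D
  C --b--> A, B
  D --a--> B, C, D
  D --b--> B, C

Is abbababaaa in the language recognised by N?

Start: {A}
read a: {A, C}
read b: {A, B}
read b: {A, B, C}
read a: {A, B, C, D}
read b: {A, B, C}
read a: {A, B, C, D}
read b: {A, B, C}
read a: {A, B, C, D}
read a: {A, B, C, D}
read a: {A, B, C, D}
Reachable ∩ accepting = {D} — nonempty.

accepted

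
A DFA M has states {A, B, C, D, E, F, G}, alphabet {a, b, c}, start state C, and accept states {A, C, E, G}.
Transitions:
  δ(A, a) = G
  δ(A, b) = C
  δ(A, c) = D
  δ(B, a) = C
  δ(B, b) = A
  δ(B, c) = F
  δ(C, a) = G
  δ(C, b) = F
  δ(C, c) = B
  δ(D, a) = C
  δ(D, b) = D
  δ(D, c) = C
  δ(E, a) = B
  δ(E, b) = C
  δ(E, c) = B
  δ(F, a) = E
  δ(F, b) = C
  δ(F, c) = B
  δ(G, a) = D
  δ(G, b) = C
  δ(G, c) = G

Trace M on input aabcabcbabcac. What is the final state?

B

C --a--> G
G --a--> D
D --b--> D
D --c--> C
C --a--> G
G --b--> C
C --c--> B
B --b--> A
A --a--> G
G --b--> C
C --c--> B
B --a--> C
C --c--> B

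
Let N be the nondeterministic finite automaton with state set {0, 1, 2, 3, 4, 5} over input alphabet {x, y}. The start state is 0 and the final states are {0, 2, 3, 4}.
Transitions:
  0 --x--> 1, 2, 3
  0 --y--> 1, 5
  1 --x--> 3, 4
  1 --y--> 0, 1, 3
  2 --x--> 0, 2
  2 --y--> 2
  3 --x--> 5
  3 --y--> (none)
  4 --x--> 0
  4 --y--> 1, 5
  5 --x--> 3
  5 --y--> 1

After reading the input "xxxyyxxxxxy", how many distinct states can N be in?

Start: {0}
read x: {1, 2, 3}
read x: {0, 2, 3, 4, 5}
read x: {0, 1, 2, 3, 5}
read y: {0, 1, 2, 3, 5}
read y: {0, 1, 2, 3, 5}
read x: {0, 1, 2, 3, 4, 5}
read x: {0, 1, 2, 3, 4, 5}
read x: {0, 1, 2, 3, 4, 5}
read x: {0, 1, 2, 3, 4, 5}
read x: {0, 1, 2, 3, 4, 5}
read y: {0, 1, 2, 3, 5}
Final reachable set {0, 1, 2, 3, 5} has 5 states.

5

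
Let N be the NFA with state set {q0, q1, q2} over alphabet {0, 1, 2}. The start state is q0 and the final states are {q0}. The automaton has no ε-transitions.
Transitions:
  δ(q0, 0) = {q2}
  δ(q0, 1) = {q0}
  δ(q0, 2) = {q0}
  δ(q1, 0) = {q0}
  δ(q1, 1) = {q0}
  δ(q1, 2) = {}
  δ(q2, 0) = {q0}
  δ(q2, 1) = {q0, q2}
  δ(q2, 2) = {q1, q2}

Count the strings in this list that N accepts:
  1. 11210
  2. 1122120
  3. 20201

1

11210: rejected
1122120: rejected
20201: accepted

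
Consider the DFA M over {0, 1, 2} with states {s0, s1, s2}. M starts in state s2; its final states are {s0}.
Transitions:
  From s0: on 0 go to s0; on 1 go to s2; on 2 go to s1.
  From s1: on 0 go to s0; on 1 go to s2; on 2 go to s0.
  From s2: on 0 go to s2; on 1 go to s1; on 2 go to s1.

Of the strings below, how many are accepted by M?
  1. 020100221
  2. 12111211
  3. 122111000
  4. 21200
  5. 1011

020100221: rejected
12111211: rejected
122111000: rejected
21200: accepted
1011: rejected

1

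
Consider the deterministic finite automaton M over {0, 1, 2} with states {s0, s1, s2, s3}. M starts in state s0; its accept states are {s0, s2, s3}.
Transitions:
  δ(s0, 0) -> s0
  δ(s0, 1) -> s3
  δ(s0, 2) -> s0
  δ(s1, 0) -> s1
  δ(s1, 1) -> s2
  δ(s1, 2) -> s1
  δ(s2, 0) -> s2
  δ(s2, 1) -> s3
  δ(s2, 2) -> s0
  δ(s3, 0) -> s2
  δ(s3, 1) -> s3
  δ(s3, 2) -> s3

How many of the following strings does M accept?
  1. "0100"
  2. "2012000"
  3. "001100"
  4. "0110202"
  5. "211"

"0100": accepted
"2012000": accepted
"001100": accepted
"0110202": accepted
"211": accepted

5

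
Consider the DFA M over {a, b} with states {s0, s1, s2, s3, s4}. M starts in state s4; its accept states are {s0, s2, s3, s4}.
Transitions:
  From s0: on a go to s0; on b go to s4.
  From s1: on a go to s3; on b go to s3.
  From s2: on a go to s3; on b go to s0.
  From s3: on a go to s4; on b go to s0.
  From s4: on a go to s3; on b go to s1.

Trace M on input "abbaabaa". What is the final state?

s4 --a--> s3
s3 --b--> s0
s0 --b--> s4
s4 --a--> s3
s3 --a--> s4
s4 --b--> s1
s1 --a--> s3
s3 --a--> s4

s4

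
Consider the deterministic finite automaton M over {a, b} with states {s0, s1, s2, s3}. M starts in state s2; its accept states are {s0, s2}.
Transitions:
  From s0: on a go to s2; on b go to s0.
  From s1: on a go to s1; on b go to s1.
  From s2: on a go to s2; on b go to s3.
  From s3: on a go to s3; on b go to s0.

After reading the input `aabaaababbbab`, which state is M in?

s2 --a--> s2
s2 --a--> s2
s2 --b--> s3
s3 --a--> s3
s3 --a--> s3
s3 --a--> s3
s3 --b--> s0
s0 --a--> s2
s2 --b--> s3
s3 --b--> s0
s0 --b--> s0
s0 --a--> s2
s2 --b--> s3

s3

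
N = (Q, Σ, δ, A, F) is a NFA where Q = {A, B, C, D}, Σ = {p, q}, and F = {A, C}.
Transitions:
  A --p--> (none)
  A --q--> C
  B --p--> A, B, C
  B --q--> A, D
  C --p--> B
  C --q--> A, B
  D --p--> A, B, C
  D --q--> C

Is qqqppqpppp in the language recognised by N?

Start: {A}
read q: {C}
read q: {A, B}
read q: {A, C, D}
read p: {A, B, C}
read p: {A, B, C}
read q: {A, B, C, D}
read p: {A, B, C}
read p: {A, B, C}
read p: {A, B, C}
read p: {A, B, C}
Reachable ∩ accepting = {A, C} — nonempty.

accepted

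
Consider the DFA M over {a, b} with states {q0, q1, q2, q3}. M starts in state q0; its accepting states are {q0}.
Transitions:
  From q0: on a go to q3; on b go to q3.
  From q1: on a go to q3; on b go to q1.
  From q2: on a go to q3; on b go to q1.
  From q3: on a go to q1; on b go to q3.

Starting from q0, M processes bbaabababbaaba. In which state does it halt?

q0 --b--> q3
q3 --b--> q3
q3 --a--> q1
q1 --a--> q3
q3 --b--> q3
q3 --a--> q1
q1 --b--> q1
q1 --a--> q3
q3 --b--> q3
q3 --b--> q3
q3 --a--> q1
q1 --a--> q3
q3 --b--> q3
q3 --a--> q1

q1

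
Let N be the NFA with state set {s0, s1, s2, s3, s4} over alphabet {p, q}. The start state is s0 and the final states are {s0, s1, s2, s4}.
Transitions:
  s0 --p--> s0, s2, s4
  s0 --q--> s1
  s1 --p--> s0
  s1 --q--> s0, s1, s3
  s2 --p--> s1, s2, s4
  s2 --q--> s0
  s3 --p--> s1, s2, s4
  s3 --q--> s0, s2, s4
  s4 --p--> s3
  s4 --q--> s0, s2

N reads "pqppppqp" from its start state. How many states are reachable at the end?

Start: {s0}
read p: {s0, s2, s4}
read q: {s0, s1, s2}
read p: {s0, s1, s2, s4}
read p: {s0, s1, s2, s3, s4}
read p: {s0, s1, s2, s3, s4}
read p: {s0, s1, s2, s3, s4}
read q: {s0, s1, s2, s3, s4}
read p: {s0, s1, s2, s3, s4}
Final reachable set {s0, s1, s2, s3, s4} has 5 states.

5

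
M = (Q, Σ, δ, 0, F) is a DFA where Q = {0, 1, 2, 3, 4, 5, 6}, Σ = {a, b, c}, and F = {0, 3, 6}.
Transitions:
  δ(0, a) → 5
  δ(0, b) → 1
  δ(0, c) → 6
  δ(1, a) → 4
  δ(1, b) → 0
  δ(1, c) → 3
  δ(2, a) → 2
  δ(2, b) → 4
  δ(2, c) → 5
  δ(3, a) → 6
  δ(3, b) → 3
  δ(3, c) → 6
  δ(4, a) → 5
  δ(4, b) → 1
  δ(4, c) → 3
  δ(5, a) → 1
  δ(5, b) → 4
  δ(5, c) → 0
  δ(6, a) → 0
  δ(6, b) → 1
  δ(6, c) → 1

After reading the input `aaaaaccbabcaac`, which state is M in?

6

0 --a--> 5
5 --a--> 1
1 --a--> 4
4 --a--> 5
5 --a--> 1
1 --c--> 3
3 --c--> 6
6 --b--> 1
1 --a--> 4
4 --b--> 1
1 --c--> 3
3 --a--> 6
6 --a--> 0
0 --c--> 6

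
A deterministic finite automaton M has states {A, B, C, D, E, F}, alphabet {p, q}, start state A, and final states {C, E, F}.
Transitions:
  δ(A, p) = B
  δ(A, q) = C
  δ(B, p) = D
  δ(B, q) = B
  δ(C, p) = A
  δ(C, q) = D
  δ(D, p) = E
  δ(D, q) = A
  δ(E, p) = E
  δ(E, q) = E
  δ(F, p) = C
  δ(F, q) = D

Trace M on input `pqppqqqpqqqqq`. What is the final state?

A --p--> B
B --q--> B
B --p--> D
D --p--> E
E --q--> E
E --q--> E
E --q--> E
E --p--> E
E --q--> E
E --q--> E
E --q--> E
E --q--> E
E --q--> E

E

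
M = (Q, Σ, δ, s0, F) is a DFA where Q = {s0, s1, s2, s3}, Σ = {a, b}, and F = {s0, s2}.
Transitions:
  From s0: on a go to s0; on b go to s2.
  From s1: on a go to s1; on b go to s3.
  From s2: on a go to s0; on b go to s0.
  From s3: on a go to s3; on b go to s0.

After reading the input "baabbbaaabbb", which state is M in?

s0 --b--> s2
s2 --a--> s0
s0 --a--> s0
s0 --b--> s2
s2 --b--> s0
s0 --b--> s2
s2 --a--> s0
s0 --a--> s0
s0 --a--> s0
s0 --b--> s2
s2 --b--> s0
s0 --b--> s2

s2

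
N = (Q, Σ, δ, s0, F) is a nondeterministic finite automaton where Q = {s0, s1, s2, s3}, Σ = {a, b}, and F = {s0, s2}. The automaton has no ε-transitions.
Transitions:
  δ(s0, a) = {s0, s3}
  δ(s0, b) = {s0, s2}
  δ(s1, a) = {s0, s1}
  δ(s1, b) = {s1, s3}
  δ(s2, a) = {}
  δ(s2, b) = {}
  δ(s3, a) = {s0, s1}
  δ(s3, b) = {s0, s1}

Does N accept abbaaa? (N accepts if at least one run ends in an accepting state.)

Start: {s0}
read a: {s0, s3}
read b: {s0, s1, s2}
read b: {s0, s1, s2, s3}
read a: {s0, s1, s3}
read a: {s0, s1, s3}
read a: {s0, s1, s3}
Reachable ∩ accepting = {s0} — nonempty.

accepted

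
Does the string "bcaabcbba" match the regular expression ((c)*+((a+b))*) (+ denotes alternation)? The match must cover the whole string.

no

Neither (c)* nor ((a+b))* matches bcaabcbba.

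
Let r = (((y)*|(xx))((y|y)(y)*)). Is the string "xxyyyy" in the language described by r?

Split as xx·yyyy: ((y)*|(xx)) matches xx and ((y|y)(y)*) matches yyyy.

yes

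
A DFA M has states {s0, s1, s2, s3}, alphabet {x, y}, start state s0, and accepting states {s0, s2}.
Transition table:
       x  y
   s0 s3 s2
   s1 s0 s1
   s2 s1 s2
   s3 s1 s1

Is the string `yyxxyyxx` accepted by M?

s0 --y--> s2
s2 --y--> s2
s2 --x--> s1
s1 --x--> s0
s0 --y--> s2
s2 --y--> s2
s2 --x--> s1
s1 --x--> s0
End in state s0, which is an accepting state.

accepted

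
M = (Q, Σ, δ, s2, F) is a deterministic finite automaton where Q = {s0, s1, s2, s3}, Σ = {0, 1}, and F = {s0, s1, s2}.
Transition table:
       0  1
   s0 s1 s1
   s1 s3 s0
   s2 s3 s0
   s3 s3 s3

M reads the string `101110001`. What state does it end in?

s2 --1--> s0
s0 --0--> s1
s1 --1--> s0
s0 --1--> s1
s1 --1--> s0
s0 --0--> s1
s1 --0--> s3
s3 --0--> s3
s3 --1--> s3

s3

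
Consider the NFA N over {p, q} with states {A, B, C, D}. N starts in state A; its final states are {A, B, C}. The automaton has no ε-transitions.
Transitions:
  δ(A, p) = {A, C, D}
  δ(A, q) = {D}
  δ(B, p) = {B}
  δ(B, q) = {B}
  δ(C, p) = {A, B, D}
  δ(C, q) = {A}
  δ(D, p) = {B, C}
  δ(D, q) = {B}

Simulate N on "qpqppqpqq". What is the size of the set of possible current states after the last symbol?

2

Start: {A}
read q: {D}
read p: {B, C}
read q: {A, B}
read p: {A, B, C, D}
read p: {A, B, C, D}
read q: {A, B, D}
read p: {A, B, C, D}
read q: {A, B, D}
read q: {B, D}
Final reachable set {B, D} has 2 states.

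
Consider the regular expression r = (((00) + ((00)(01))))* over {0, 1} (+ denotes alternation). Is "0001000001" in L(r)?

yes

Split into 3 pieces 0001 · 00 · 0001; each matches ((00)+((00)(01))).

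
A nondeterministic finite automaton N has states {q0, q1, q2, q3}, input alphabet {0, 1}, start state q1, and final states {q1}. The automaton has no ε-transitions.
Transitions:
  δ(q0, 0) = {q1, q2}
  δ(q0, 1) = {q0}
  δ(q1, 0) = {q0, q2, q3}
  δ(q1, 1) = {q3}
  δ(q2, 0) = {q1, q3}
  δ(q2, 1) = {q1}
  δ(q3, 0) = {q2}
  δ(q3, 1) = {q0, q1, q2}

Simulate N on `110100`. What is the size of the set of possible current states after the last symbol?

Start: {q1}
read 1: {q3}
read 1: {q0, q1, q2}
read 0: {q0, q1, q2, q3}
read 1: {q0, q1, q2, q3}
read 0: {q0, q1, q2, q3}
read 0: {q0, q1, q2, q3}
Final reachable set {q0, q1, q2, q3} has 4 states.

4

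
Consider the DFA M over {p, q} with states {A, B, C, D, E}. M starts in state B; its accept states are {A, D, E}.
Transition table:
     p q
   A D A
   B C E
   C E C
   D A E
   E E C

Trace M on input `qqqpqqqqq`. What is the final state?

C

B --q--> E
E --q--> C
C --q--> C
C --p--> E
E --q--> C
C --q--> C
C --q--> C
C --q--> C
C --q--> C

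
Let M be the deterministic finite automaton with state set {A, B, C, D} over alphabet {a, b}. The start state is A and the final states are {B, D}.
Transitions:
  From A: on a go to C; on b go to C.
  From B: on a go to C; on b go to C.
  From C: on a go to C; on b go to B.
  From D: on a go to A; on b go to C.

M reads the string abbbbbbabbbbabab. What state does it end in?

A --a--> C
C --b--> B
B --b--> C
C --b--> B
B --b--> C
C --b--> B
B --b--> C
C --a--> C
C --b--> B
B --b--> C
C --b--> B
B --b--> C
C --a--> C
C --b--> B
B --a--> C
C --b--> B

B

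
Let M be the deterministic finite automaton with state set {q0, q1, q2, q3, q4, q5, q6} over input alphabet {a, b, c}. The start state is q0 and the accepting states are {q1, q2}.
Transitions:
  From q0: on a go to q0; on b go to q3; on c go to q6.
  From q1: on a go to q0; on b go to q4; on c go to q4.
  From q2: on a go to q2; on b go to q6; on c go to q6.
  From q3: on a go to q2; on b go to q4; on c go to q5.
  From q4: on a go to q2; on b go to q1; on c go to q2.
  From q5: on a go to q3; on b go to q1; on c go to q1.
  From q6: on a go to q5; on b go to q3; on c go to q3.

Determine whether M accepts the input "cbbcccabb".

rejected

q0 --c--> q6
q6 --b--> q3
q3 --b--> q4
q4 --c--> q2
q2 --c--> q6
q6 --c--> q3
q3 --a--> q2
q2 --b--> q6
q6 --b--> q3
End in state q3, which is not an accepting state.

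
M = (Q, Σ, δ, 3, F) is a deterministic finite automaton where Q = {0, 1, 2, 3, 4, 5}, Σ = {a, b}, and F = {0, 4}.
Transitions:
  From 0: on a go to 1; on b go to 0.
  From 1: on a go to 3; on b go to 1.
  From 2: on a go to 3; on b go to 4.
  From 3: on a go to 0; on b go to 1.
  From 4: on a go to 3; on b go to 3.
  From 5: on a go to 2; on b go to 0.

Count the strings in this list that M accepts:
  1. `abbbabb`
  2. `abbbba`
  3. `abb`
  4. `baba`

`abbbabb`: rejected
`abbbba`: rejected
`abb`: accepted
`baba`: rejected

1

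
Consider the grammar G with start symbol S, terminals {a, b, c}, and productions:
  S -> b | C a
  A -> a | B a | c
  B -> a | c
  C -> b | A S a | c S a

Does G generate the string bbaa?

no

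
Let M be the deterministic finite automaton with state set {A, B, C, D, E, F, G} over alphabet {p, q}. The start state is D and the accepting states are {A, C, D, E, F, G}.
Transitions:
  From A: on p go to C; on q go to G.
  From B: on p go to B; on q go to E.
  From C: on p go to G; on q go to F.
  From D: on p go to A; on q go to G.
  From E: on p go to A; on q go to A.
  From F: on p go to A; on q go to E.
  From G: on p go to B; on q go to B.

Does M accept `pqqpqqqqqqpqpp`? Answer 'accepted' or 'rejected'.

D --p--> A
A --q--> G
G --q--> B
B --p--> B
B --q--> E
E --q--> A
A --q--> G
G --q--> B
B --q--> E
E --q--> A
A --p--> C
C --q--> F
F --p--> A
A --p--> C
End in state C, which is an accepting state.

accepted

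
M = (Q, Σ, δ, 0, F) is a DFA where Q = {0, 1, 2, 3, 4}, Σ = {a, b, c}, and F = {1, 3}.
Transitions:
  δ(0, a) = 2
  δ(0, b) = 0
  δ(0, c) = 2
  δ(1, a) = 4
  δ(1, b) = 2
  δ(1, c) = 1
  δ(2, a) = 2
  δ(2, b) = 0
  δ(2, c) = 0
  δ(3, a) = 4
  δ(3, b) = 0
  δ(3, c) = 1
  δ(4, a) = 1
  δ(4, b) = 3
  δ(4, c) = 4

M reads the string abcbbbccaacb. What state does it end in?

0

0 --a--> 2
2 --b--> 0
0 --c--> 2
2 --b--> 0
0 --b--> 0
0 --b--> 0
0 --c--> 2
2 --c--> 0
0 --a--> 2
2 --a--> 2
2 --c--> 0
0 --b--> 0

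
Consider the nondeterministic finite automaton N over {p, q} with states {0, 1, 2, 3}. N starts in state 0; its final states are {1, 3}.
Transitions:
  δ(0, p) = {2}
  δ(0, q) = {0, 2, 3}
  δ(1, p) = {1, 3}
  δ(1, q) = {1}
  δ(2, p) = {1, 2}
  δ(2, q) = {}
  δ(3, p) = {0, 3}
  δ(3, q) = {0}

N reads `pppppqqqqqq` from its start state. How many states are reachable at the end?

4

Start: {0}
read p: {2}
read p: {1, 2}
read p: {1, 2, 3}
read p: {0, 1, 2, 3}
read p: {0, 1, 2, 3}
read q: {0, 1, 2, 3}
read q: {0, 1, 2, 3}
read q: {0, 1, 2, 3}
read q: {0, 1, 2, 3}
read q: {0, 1, 2, 3}
read q: {0, 1, 2, 3}
Final reachable set {0, 1, 2, 3} has 4 states.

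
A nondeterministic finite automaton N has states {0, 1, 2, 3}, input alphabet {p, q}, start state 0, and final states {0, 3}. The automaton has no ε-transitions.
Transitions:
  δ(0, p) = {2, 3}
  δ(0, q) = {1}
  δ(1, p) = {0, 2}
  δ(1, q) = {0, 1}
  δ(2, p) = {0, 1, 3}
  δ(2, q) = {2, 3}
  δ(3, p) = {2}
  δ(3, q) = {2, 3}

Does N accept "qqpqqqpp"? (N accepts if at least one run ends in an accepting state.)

accepted

Start: {0}
read q: {1}
read q: {0, 1}
read p: {0, 2, 3}
read q: {1, 2, 3}
read q: {0, 1, 2, 3}
read q: {0, 1, 2, 3}
read p: {0, 1, 2, 3}
read p: {0, 1, 2, 3}
Reachable ∩ accepting = {0, 3} — nonempty.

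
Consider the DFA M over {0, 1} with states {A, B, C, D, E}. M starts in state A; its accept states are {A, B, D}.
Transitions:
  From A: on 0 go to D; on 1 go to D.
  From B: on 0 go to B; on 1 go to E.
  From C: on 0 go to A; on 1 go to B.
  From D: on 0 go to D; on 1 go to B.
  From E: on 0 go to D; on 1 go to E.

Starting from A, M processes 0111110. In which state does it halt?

A --0--> D
D --1--> B
B --1--> E
E --1--> E
E --1--> E
E --1--> E
E --0--> D

D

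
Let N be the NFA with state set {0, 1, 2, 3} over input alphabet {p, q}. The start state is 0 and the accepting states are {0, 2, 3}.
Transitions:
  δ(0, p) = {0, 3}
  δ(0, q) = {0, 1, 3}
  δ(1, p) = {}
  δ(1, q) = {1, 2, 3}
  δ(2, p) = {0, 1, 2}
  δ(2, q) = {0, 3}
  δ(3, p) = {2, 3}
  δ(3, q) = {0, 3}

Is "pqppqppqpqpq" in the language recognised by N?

Start: {0}
read p: {0, 3}
read q: {0, 1, 3}
read p: {0, 2, 3}
read p: {0, 1, 2, 3}
read q: {0, 1, 2, 3}
read p: {0, 1, 2, 3}
read p: {0, 1, 2, 3}
read q: {0, 1, 2, 3}
read p: {0, 1, 2, 3}
read q: {0, 1, 2, 3}
read p: {0, 1, 2, 3}
read q: {0, 1, 2, 3}
Reachable ∩ accepting = {0, 2, 3} — nonempty.

accepted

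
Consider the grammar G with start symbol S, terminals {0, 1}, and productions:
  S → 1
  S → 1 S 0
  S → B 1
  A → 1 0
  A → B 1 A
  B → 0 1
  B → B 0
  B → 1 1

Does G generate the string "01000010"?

no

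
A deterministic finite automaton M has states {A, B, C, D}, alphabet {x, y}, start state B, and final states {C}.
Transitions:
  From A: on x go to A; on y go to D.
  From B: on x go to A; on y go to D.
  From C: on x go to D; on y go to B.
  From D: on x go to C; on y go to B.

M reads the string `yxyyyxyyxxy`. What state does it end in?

B --y--> D
D --x--> C
C --y--> B
B --y--> D
D --y--> B
B --x--> A
A --y--> D
D --y--> B
B --x--> A
A --x--> A
A --y--> D

D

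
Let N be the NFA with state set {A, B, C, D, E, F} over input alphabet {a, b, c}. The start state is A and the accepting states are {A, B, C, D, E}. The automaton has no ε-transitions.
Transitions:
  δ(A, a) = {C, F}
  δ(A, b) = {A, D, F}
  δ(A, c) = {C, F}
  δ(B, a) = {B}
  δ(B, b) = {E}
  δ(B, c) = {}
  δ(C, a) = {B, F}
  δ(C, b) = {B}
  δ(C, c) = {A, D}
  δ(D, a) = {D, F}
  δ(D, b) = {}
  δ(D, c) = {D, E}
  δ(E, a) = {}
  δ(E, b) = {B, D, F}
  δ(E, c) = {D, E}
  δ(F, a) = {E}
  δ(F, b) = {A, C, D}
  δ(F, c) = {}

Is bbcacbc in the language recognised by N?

accepted

Start: {A}
read b: {A, D, F}
read b: {A, C, D, F}
read c: {A, C, D, E, F}
read a: {B, C, D, E, F}
read c: {A, D, E}
read b: {A, B, D, F}
read c: {C, D, E, F}
Reachable ∩ accepting = {C, D, E} — nonempty.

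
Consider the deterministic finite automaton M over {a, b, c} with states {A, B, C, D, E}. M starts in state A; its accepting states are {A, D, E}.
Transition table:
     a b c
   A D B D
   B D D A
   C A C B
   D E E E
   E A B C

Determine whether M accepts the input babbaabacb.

A --b--> B
B --a--> D
D --b--> E
E --b--> B
B --a--> D
D --a--> E
E --b--> B
B --a--> D
D --c--> E
E --b--> B
End in state B, which is not an accepting state.

rejected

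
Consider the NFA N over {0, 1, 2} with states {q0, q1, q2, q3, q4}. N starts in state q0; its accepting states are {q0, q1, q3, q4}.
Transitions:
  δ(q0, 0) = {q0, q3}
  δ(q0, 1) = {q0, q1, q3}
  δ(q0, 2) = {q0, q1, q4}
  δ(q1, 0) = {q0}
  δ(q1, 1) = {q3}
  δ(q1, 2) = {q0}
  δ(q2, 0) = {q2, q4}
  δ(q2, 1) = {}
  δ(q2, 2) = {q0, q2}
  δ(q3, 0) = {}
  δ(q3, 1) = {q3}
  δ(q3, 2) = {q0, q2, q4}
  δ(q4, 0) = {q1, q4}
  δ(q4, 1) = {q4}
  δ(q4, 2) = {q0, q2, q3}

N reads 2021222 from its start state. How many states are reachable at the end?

Start: {q0}
read 2: {q0, q1, q4}
read 0: {q0, q1, q3, q4}
read 2: {q0, q1, q2, q3, q4}
read 1: {q0, q1, q3, q4}
read 2: {q0, q1, q2, q3, q4}
read 2: {q0, q1, q2, q3, q4}
read 2: {q0, q1, q2, q3, q4}
Final reachable set {q0, q1, q2, q3, q4} has 5 states.

5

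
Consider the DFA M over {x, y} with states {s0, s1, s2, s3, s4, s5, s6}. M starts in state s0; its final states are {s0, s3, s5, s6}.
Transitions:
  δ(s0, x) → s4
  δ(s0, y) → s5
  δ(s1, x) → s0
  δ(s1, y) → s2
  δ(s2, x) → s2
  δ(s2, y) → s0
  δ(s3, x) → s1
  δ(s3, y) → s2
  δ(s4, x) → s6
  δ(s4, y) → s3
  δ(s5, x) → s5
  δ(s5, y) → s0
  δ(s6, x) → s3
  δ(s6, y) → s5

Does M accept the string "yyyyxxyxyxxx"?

accepted

s0 --y--> s5
s5 --y--> s0
s0 --y--> s5
s5 --y--> s0
s0 --x--> s4
s4 --x--> s6
s6 --y--> s5
s5 --x--> s5
s5 --y--> s0
s0 --x--> s4
s4 --x--> s6
s6 --x--> s3
End in state s3, which is an accepting state.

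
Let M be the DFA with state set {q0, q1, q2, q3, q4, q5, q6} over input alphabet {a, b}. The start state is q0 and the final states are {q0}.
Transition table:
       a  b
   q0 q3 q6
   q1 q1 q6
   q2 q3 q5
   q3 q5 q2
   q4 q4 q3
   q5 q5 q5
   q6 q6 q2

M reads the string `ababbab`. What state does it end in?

q5

q0 --a--> q3
q3 --b--> q2
q2 --a--> q3
q3 --b--> q2
q2 --b--> q5
q5 --a--> q5
q5 --b--> q5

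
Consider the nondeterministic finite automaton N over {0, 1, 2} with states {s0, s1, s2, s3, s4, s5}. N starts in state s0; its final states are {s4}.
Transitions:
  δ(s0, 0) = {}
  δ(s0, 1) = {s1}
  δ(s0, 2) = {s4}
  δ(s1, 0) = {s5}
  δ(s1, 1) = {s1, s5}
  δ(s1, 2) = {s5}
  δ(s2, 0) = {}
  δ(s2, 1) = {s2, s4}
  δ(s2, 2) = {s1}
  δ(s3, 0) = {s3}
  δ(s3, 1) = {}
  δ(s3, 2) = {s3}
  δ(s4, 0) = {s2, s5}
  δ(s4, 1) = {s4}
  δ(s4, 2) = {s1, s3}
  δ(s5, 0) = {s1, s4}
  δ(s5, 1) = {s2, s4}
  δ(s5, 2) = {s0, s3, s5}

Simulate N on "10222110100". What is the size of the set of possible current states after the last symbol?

Start: {s0}
read 1: {s1}
read 0: {s5}
read 2: {s0, s3, s5}
read 2: {s0, s3, s4, s5}
read 2: {s0, s1, s3, s4, s5}
read 1: {s1, s2, s4, s5}
read 1: {s1, s2, s4, s5}
read 0: {s1, s2, s4, s5}
read 1: {s1, s2, s4, s5}
read 0: {s1, s2, s4, s5}
read 0: {s1, s2, s4, s5}
Final reachable set {s1, s2, s4, s5} has 4 states.

4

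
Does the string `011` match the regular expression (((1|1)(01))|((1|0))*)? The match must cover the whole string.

The right alternative ((1|0))* matches 011.

yes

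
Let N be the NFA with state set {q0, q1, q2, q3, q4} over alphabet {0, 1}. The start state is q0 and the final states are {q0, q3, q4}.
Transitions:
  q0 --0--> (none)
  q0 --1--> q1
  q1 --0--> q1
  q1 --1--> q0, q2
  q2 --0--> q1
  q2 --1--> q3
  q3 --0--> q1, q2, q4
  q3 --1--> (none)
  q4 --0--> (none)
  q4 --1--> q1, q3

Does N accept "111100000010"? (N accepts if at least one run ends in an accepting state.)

Start: {q0}
read 1: {q1}
read 1: {q0, q2}
read 1: {q1, q3}
read 1: {q0, q2}
read 0: {q1}
read 0: {q1}
read 0: {q1}
read 0: {q1}
read 0: {q1}
read 0: {q1}
read 1: {q0, q2}
read 0: {q1}
Reachable ∩ accepting = {} — empty.

rejected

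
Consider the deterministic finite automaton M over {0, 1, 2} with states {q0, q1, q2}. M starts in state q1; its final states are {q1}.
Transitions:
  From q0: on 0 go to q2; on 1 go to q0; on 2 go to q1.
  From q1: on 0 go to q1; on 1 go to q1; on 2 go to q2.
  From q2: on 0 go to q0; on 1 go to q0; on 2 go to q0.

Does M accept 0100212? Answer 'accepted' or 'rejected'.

accepted

q1 --0--> q1
q1 --1--> q1
q1 --0--> q1
q1 --0--> q1
q1 --2--> q2
q2 --1--> q0
q0 --2--> q1
End in state q1, which is an accepting state.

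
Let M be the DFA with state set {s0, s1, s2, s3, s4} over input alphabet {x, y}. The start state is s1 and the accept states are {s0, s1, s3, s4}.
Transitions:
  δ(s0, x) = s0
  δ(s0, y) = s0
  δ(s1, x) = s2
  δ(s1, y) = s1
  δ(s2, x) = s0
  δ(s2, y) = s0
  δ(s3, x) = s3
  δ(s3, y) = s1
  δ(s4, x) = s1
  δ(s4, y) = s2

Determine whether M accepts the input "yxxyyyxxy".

s1 --y--> s1
s1 --x--> s2
s2 --x--> s0
s0 --y--> s0
s0 --y--> s0
s0 --y--> s0
s0 --x--> s0
s0 --x--> s0
s0 --y--> s0
End in state s0, which is an accepting state.

accepted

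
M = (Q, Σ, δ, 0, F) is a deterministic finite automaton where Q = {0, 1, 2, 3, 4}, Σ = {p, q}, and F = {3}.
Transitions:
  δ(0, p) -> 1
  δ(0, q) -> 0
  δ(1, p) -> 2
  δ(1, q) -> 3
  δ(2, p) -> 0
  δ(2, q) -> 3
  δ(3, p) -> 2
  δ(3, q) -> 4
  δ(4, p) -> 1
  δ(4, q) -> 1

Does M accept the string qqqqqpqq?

rejected

0 --q--> 0
0 --q--> 0
0 --q--> 0
0 --q--> 0
0 --q--> 0
0 --p--> 1
1 --q--> 3
3 --q--> 4
End in state 4, which is not an accepting state.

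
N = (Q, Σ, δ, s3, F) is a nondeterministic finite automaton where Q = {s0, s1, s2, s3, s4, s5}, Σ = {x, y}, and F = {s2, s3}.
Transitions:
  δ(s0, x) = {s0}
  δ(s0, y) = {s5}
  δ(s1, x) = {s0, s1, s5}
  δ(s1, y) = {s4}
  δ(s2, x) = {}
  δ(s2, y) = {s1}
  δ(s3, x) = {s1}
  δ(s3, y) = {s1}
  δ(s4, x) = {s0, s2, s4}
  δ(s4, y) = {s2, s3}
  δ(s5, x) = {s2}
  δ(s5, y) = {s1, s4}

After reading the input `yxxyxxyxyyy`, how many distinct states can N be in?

Start: {s3}
read y: {s1}
read x: {s0, s1, s5}
read x: {s0, s1, s2, s5}
read y: {s1, s4, s5}
read x: {s0, s1, s2, s4, s5}
read x: {s0, s1, s2, s4, s5}
read y: {s1, s2, s3, s4, s5}
read x: {s0, s1, s2, s4, s5}
read y: {s1, s2, s3, s4, s5}
read y: {s1, s2, s3, s4}
read y: {s1, s2, s3, s4}
Final reachable set {s1, s2, s3, s4} has 4 states.

4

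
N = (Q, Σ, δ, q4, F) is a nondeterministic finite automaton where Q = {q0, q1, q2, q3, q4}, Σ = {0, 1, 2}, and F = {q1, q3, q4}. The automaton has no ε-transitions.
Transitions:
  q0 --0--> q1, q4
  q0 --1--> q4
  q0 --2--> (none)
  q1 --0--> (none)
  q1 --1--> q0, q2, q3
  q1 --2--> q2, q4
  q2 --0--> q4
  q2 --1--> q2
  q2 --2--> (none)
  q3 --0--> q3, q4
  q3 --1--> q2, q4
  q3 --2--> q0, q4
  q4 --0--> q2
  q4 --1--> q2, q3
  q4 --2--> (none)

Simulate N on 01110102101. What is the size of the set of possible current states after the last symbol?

Start: {q4}
read 0: {q2}
read 1: {q2}
read 1: {q2}
read 1: {q2}
read 0: {q4}
read 1: {q2, q3}
read 0: {q3, q4}
read 2: {q0, q4}
read 1: {q2, q3, q4}
read 0: {q2, q3, q4}
read 1: {q2, q3, q4}
Final reachable set {q2, q3, q4} has 3 states.

3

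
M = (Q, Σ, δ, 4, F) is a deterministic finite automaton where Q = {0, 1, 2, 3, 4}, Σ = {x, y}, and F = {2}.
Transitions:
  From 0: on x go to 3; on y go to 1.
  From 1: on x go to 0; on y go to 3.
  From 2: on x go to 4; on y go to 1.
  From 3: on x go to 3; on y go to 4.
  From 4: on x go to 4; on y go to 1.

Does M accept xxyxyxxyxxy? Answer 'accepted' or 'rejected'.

4 --x--> 4
4 --x--> 4
4 --y--> 1
1 --x--> 0
0 --y--> 1
1 --x--> 0
0 --x--> 3
3 --y--> 4
4 --x--> 4
4 --x--> 4
4 --y--> 1
End in state 1, which is not an accepting state.

rejected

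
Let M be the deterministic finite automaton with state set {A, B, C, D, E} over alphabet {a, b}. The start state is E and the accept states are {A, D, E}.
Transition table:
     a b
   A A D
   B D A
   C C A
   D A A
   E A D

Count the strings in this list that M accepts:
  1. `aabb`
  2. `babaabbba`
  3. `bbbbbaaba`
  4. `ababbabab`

4

`aabb`: accepted
`babaabbba`: accepted
`bbbbbaaba`: accepted
`ababbabab`: accepted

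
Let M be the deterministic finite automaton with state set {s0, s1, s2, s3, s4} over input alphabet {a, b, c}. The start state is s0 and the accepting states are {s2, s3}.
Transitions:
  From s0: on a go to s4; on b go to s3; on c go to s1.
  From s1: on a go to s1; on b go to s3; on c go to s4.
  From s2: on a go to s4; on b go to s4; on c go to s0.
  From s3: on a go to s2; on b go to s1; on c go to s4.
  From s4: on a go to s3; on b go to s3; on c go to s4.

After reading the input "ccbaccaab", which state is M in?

s3

s0 --c--> s1
s1 --c--> s4
s4 --b--> s3
s3 --a--> s2
s2 --c--> s0
s0 --c--> s1
s1 --a--> s1
s1 --a--> s1
s1 --b--> s3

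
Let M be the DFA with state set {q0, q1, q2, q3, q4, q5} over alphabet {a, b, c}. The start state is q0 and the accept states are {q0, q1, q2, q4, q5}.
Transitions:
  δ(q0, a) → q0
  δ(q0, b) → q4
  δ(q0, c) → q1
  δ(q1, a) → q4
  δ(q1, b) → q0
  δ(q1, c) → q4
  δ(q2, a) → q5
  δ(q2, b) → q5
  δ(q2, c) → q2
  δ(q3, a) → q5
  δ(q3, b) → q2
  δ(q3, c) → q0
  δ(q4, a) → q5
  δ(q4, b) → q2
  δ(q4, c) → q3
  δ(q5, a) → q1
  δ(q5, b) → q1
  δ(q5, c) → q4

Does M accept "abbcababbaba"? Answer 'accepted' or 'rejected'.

q0 --a--> q0
q0 --b--> q4
q4 --b--> q2
q2 --c--> q2
q2 --a--> q5
q5 --b--> q1
q1 --a--> q4
q4 --b--> q2
q2 --b--> q5
q5 --a--> q1
q1 --b--> q0
q0 --a--> q0
End in state q0, which is an accepting state.

accepted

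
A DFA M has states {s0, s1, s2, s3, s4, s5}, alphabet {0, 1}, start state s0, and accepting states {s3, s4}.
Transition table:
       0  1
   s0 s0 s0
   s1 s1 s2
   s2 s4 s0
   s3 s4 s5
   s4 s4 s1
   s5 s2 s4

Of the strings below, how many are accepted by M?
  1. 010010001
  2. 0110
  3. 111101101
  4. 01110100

010010001: rejected
0110: rejected
111101101: rejected
01110100: rejected

0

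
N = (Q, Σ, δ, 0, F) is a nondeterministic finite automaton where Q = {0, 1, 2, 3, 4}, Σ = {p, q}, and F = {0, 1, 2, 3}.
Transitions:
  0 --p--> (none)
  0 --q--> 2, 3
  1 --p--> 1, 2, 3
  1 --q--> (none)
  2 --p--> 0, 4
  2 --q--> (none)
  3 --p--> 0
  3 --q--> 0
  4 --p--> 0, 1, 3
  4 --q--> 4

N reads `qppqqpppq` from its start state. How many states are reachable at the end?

3

Start: {0}
read q: {2, 3}
read p: {0, 4}
read p: {0, 1, 3}
read q: {0, 2, 3}
read q: {0, 2, 3}
read p: {0, 4}
read p: {0, 1, 3}
read p: {0, 1, 2, 3}
read q: {0, 2, 3}
Final reachable set {0, 2, 3} has 3 states.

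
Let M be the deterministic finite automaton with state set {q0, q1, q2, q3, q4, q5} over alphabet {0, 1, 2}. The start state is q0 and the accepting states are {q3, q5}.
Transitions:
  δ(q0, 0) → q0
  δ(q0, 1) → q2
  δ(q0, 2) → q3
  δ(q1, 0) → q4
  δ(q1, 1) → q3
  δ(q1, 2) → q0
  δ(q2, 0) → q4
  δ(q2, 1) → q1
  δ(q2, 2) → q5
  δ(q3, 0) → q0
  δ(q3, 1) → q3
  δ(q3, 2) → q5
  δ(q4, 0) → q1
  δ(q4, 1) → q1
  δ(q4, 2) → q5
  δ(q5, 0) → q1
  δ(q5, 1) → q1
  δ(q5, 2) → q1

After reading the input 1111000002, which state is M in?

q3

q0 --1--> q2
q2 --1--> q1
q1 --1--> q3
q3 --1--> q3
q3 --0--> q0
q0 --0--> q0
q0 --0--> q0
q0 --0--> q0
q0 --0--> q0
q0 --2--> q3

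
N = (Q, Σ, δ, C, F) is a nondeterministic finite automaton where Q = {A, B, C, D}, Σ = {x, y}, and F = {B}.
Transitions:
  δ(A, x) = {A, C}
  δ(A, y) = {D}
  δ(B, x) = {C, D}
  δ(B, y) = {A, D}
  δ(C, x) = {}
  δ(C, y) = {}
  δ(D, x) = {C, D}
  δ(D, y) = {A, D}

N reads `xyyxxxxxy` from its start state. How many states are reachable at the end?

Start: {C}
read x: {}
The reachable set is empty and stays empty for the remaining 8 symbols.
Final reachable set {} has 0 states.

0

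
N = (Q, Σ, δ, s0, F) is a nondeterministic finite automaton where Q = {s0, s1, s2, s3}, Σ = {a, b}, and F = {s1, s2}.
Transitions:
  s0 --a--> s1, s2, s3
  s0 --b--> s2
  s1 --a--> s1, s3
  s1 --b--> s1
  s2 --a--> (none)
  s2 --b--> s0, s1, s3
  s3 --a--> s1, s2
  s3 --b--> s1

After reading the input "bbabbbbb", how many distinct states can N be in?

3

Start: {s0}
read b: {s2}
read b: {s0, s1, s3}
read a: {s1, s2, s3}
read b: {s0, s1, s3}
read b: {s1, s2}
read b: {s0, s1, s3}
read b: {s1, s2}
read b: {s0, s1, s3}
Final reachable set {s0, s1, s3} has 3 states.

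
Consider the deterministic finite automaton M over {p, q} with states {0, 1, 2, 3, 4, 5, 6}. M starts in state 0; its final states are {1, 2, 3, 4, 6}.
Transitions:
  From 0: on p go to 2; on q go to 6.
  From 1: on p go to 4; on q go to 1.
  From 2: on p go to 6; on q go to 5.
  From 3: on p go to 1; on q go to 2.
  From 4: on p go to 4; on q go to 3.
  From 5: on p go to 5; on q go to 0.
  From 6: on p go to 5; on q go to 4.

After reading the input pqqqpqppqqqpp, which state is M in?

0 --p--> 2
2 --q--> 5
5 --q--> 0
0 --q--> 6
6 --p--> 5
5 --q--> 0
0 --p--> 2
2 --p--> 6
6 --q--> 4
4 --q--> 3
3 --q--> 2
2 --p--> 6
6 --p--> 5

5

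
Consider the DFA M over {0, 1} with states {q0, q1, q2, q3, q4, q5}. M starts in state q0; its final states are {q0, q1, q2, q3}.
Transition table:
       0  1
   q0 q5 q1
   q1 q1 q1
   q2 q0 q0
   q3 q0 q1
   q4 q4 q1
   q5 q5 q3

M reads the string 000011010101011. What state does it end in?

q0 --0--> q5
q5 --0--> q5
q5 --0--> q5
q5 --0--> q5
q5 --1--> q3
q3 --1--> q1
q1 --0--> q1
q1 --1--> q1
q1 --0--> q1
q1 --1--> q1
q1 --0--> q1
q1 --1--> q1
q1 --0--> q1
q1 --1--> q1
q1 --1--> q1

q1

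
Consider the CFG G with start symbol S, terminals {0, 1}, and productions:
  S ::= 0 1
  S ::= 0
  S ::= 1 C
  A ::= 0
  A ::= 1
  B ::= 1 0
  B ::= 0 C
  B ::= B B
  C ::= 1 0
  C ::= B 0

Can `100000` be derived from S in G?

no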